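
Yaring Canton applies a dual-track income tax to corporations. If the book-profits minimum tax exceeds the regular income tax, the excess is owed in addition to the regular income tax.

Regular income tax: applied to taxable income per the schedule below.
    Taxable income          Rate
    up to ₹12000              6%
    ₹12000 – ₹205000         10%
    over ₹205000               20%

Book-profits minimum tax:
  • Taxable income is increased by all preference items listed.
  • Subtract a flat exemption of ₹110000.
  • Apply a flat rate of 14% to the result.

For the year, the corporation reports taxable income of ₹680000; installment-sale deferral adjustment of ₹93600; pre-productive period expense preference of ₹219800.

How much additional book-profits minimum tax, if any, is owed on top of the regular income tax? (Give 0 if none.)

₹8656

Regular income tax:
  ₹12000 × 6% = ₹720
  ₹193000 × 10% = ₹19300
  ₹475000 × 20% = ₹95000
  → ₹115020

Book-profits minimum tax:
  Adjusted income: ₹680000 + ₹93600 + ₹219800 = ₹993400
  Less exemption ₹110000 → base ₹883400
  ₹883400 × 14% = ₹123676

Excess of book-profits minimum tax over regular income tax: ₹123676 − ₹115020 = ₹8656.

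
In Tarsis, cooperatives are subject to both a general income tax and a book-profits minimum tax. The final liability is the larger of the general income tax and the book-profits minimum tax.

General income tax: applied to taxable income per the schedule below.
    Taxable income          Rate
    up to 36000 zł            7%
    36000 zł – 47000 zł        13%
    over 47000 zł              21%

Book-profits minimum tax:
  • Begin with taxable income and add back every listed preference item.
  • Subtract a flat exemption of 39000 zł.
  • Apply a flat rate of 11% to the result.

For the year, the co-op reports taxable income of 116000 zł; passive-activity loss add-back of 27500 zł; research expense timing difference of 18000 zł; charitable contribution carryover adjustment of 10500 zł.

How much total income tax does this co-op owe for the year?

Book-profits minimum tax:
  Adjusted income: 116000 zł + 27500 zł + 18000 zł + 10500 zł = 172000 zł
  Less exemption 39000 zł → base 133000 zł
  133000 zł × 11% = 14630 zł

General income tax:
  36000 zł × 7% = 2520 zł
  11000 zł × 13% = 1430 zł
  69000 zł × 21% = 14490 zł
  → 18440 zł

18440 zł > 14630 zł, so the general income tax governs.

18440 zł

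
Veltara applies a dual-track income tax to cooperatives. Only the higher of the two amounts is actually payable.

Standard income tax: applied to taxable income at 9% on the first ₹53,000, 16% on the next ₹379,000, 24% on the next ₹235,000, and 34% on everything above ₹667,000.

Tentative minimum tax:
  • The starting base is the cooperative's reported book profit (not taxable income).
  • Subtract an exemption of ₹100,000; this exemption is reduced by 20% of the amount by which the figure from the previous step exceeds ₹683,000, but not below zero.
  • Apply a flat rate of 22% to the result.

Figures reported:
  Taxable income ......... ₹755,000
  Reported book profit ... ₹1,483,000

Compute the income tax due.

Standard income tax:
  ₹53,000 × 9% = ₹4,770
  ₹379,000 × 16% = ₹60,640
  ₹235,000 × 24% = ₹56,400
  ₹88,000 × 34% = ₹29,920
  → ₹151,730

Tentative minimum tax:
  Base (reported book profit): ₹1,483,000
  Exemption: 20% × (₹1,483,000 − ₹683,000) = ₹160,000 ≥ ₹100,000, so the exemption is fully phased out
  Base: ₹1,483,000 − ₹0 = ₹1,483,000
  ₹1,483,000 × 22% = ₹326,260

₹326,260 > ₹151,730, so the tentative minimum tax is the binding amount.

₹326,260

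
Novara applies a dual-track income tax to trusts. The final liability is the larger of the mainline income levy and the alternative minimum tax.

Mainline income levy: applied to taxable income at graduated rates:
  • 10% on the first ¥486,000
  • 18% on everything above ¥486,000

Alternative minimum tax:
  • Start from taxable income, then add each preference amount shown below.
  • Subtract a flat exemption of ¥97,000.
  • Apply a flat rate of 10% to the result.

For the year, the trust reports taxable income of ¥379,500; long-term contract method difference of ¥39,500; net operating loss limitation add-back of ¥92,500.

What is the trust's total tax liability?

¥41,450

Mainline income levy:
  ¥379,500 × 10% = ¥37,950

Alternative minimum tax:
  Adjusted income: ¥379,500 + ¥39,500 + ¥92,500 = ¥511,500
  Less exemption ¥97,000 → base ¥414,500
  ¥414,500 × 10% = ¥41,450

¥41,450 > ¥37,950, so the alternative minimum tax is the binding amount.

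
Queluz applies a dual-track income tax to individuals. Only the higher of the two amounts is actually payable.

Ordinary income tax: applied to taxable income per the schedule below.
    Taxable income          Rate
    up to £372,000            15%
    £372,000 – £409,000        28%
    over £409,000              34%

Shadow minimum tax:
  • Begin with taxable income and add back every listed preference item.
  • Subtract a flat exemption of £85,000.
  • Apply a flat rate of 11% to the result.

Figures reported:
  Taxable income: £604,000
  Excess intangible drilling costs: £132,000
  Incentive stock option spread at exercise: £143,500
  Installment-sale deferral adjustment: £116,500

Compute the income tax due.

£132,460

Ordinary income tax:
  £372,000 × 15% = £55,800
  £37,000 × 28% = £10,360
  £195,000 × 34% = £66,300
  → £132,460

Shadow minimum tax:
  Adjusted income: £604,000 + £132,000 + £143,500 + £116,500 = £996,000
  Less exemption £85,000 → base £911,000
  £911,000 × 11% = £100,210

£132,460 > £100,210, so the ordinary income tax governs.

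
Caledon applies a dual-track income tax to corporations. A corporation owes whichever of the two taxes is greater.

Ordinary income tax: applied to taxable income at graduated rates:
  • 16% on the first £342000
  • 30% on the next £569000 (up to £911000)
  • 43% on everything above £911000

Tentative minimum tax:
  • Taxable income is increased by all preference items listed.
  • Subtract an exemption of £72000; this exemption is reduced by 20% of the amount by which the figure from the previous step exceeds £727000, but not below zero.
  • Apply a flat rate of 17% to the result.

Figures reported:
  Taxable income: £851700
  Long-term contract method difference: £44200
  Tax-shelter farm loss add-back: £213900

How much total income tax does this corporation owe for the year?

£207630

Tentative minimum tax:
  Adjusted income: £851700 + £44200 + £213900 = £1109800
  Exemption: 20% × (£1109800 − £727000) = £76560 ≥ £72000, so the exemption is fully phased out
  Base: £1109800 − £0 = £1109800
  £1109800 × 17% = £188666

Ordinary income tax:
  £342000 × 16% = £54720
  £509700 × 30% = £152910
  → £207630

£207630 > £188666, so the ordinary income tax governs.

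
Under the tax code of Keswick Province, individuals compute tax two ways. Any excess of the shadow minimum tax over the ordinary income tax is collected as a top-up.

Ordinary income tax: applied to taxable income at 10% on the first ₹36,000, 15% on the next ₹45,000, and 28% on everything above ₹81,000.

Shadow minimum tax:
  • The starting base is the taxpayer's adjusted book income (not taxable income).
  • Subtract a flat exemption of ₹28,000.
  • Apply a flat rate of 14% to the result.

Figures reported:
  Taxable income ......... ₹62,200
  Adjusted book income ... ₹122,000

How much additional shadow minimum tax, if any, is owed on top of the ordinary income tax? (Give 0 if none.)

₹5,630

Ordinary income tax:
  ₹36,000 × 10% = ₹3,600
  ₹26,200 × 15% = ₹3,930
  → ₹7,530

Shadow minimum tax:
  Base (adjusted book income): ₹122,000
  Less exemption ₹28,000 → base ₹94,000
  ₹94,000 × 14% = ₹13,160

Excess of shadow minimum tax over ordinary income tax: ₹13,160 − ₹7,530 = ₹5,630.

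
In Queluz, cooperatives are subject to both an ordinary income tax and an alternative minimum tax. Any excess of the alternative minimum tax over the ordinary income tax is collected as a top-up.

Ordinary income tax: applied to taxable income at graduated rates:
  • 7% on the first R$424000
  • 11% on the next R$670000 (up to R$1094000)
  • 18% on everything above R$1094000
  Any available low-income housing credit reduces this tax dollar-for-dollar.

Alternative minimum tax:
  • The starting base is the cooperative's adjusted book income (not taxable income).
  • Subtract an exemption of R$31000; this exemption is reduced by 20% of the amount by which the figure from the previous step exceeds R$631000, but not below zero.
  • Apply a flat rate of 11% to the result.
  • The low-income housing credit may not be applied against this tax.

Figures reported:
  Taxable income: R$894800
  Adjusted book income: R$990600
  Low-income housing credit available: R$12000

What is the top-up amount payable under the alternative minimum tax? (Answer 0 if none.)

R$39498

Ordinary income tax:
  R$424000 × 7% = R$29680
  R$470800 × 11% = R$51788
  → R$81468
  Less low-income housing credit R$12000 → R$69468

Alternative minimum tax:
  Base (adjusted book income): R$990600
  Exemption: 20% × (R$990600 − R$631000) = R$71920 ≥ R$31000, so the exemption is fully phased out
  Base: R$990600 − R$0 = R$990600
  R$990600 × 11% = R$108966

Excess of alternative minimum tax over ordinary income tax: R$108966 − R$69468 = R$39498.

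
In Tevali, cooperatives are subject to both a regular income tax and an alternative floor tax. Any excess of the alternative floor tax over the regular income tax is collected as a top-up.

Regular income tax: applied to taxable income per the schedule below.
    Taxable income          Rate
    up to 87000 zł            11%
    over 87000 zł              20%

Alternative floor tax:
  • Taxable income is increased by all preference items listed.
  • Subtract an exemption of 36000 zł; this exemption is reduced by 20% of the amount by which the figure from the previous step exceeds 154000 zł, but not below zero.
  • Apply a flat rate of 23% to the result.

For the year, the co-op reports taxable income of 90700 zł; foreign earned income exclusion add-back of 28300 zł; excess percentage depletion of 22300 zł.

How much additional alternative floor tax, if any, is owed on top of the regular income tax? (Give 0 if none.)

Regular income tax:
  87000 zł × 11% = 9570 zł
  3700 zł × 20% = 740 zł
  → 10310 zł

Alternative floor tax:
  Adjusted income: 90700 zł + 28300 zł + 22300 zł = 141300 zł
  Exemption: 141300 zł ≤ 154000 zł, so full 36000 zł applies
  Base: 141300 zł − 36000 zł = 105300 zł
  105300 zł × 23% = 24219 zł

Excess of alternative floor tax over regular income tax: 24219 zł − 10310 zł = 13909 zł.

13909 zł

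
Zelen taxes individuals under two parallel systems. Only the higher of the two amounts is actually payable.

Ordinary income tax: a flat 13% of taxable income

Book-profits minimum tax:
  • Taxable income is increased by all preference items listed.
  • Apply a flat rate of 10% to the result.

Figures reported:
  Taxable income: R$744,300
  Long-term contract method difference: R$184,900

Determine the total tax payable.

Book-profits minimum tax:
  Adjusted income: R$744,300 + R$184,900 = R$929,200
  R$929,200 × 10% = R$92,920

Ordinary income tax:
  R$744,300 × 13% = R$96,759

R$96,759 > R$92,920, so the ordinary income tax governs.

R$96,759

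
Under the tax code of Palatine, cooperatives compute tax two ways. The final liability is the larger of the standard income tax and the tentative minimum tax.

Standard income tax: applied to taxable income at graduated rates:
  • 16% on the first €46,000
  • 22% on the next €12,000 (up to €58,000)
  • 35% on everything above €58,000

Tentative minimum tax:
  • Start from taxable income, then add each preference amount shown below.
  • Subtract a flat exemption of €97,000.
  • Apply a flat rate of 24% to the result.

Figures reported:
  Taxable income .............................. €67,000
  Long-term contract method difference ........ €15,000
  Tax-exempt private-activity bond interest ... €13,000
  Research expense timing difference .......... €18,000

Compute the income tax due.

€13,150

Tentative minimum tax:
  Adjusted income: €67,000 + €15,000 + €13,000 + €18,000 = €113,000
  Less exemption €97,000 → base €16,000
  €16,000 × 24% = €3,840

Standard income tax:
  €46,000 × 16% = €7,360
  €12,000 × 22% = €2,640
  €9,000 × 35% = €3,150
  → €13,150

€13,150 > €3,840, so the standard income tax governs.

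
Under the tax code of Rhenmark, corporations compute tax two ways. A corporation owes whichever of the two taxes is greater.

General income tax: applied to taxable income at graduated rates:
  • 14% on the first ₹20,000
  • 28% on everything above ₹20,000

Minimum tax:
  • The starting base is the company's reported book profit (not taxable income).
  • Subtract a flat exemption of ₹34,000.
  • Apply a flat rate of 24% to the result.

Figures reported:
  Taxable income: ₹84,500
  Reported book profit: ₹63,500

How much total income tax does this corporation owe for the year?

₹20,860

Minimum tax:
  Base (reported book profit): ₹63,500
  Less exemption ₹34,000 → base ₹29,500
  ₹29,500 × 24% = ₹7,080

General income tax:
  ₹20,000 × 14% = ₹2,800
  ₹64,500 × 28% = ₹18,060
  → ₹20,860

₹20,860 > ₹7,080, so the general income tax governs.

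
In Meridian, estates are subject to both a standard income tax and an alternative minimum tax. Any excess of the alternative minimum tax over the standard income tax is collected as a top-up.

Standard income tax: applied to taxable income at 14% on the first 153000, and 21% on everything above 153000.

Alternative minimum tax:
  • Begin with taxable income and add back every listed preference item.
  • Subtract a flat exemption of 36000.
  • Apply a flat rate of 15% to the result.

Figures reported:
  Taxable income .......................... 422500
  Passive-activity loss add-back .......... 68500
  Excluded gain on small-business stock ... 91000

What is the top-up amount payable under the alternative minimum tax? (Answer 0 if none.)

Alternative minimum tax:
  Adjusted income: 422500 + 68500 + 91000 = 582000
  Less exemption 36000 → base 546000
  546000 × 15% = 81900

Standard income tax:
  153000 × 14% = 21420
  269500 × 21% = 56595
  → 78015

Excess of alternative minimum tax over standard income tax: 81900 − 78015 = 3885.

3885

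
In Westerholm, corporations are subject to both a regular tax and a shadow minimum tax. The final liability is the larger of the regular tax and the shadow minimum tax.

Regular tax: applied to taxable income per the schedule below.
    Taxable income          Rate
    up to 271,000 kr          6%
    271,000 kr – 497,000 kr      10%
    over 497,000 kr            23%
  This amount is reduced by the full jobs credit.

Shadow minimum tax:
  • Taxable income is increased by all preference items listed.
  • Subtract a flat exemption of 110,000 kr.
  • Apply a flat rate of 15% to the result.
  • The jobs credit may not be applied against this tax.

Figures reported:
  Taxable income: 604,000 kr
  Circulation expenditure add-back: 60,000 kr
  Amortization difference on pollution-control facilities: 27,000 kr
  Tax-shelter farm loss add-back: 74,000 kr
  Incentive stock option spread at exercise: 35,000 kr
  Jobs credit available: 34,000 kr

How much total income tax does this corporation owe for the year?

103,500 kr

Shadow minimum tax:
  Adjusted income: 604,000 kr + 60,000 kr + 27,000 kr + 74,000 kr + 35,000 kr = 800,000 kr
  Less exemption 110,000 kr → base 690,000 kr
  690,000 kr × 15% = 103,500 kr

Regular tax:
  271,000 kr × 6% = 16,260 kr
  226,000 kr × 10% = 22,600 kr
  107,000 kr × 23% = 24,610 kr
  → 63,470 kr
  Less jobs credit 34,000 kr → 29,470 kr

103,500 kr > 29,470 kr, so the shadow minimum tax is the binding amount.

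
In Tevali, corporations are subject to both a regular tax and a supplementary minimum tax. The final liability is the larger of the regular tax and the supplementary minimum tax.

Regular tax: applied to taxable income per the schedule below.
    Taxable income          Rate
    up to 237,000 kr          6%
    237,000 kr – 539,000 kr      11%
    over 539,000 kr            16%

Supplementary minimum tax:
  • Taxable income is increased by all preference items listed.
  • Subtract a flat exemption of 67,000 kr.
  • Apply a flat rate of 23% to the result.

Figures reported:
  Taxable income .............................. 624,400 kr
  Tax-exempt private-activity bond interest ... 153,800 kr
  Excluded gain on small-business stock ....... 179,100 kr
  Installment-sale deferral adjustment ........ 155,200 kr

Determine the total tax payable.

Regular tax:
  237,000 kr × 6% = 14,220 kr
  302,000 kr × 11% = 33,220 kr
  85,400 kr × 16% = 13,664 kr
  → 61,104 kr

Supplementary minimum tax:
  Adjusted income: 624,400 kr + 153,800 kr + 179,100 kr + 155,200 kr = 1,112,500 kr
  Less exemption 67,000 kr → base 1,045,500 kr
  1,045,500 kr × 23% = 240,465 kr

240,465 kr > 61,104 kr, so the supplementary minimum tax is the binding amount.

240,465 kr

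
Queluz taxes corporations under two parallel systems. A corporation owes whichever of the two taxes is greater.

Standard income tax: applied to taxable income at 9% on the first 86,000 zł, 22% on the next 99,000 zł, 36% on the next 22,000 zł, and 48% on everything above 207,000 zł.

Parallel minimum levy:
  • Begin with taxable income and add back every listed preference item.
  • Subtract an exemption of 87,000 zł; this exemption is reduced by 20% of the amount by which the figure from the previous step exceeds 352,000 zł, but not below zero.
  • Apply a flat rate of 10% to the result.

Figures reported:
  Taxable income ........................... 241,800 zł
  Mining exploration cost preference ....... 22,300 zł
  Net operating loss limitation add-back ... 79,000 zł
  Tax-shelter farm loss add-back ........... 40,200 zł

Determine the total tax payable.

54,144 zł

Standard income tax:
  86,000 zł × 9% = 7,740 zł
  99,000 zł × 22% = 21,780 zł
  22,000 zł × 36% = 7,920 zł
  34,800 zł × 48% = 16,704 zł
  → 54,144 zł

Parallel minimum levy:
  Adjusted income: 241,800 zł + 22,300 zł + 79,000 zł + 40,200 zł = 383,300 zł
  Exemption: 87,000 zł − 20% × (383,300 zł − 352,000 zł) = 87,000 zł − 6,260 zł = 80,740 zł
  Base: 383,300 zł − 80,740 zł = 302,560 zł
  302,560 zł × 10% = 30,256 zł

54,144 zł > 30,256 zł, so the standard income tax governs.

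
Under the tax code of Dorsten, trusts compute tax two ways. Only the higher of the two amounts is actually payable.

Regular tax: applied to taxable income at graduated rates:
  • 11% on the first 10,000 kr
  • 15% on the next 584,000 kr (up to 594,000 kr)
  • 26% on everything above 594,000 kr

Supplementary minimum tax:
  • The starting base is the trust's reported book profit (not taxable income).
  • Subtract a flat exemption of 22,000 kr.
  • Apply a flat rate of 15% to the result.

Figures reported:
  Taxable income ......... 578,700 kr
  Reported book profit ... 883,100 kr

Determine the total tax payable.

129,165 kr

Regular tax:
  10,000 kr × 11% = 1,100 kr
  568,700 kr × 15% = 85,305 kr
  → 86,405 kr

Supplementary minimum tax:
  Base (reported book profit): 883,100 kr
  Less exemption 22,000 kr → base 861,100 kr
  861,100 kr × 15% = 129,165 kr

129,165 kr > 86,405 kr, so the supplementary minimum tax is the binding amount.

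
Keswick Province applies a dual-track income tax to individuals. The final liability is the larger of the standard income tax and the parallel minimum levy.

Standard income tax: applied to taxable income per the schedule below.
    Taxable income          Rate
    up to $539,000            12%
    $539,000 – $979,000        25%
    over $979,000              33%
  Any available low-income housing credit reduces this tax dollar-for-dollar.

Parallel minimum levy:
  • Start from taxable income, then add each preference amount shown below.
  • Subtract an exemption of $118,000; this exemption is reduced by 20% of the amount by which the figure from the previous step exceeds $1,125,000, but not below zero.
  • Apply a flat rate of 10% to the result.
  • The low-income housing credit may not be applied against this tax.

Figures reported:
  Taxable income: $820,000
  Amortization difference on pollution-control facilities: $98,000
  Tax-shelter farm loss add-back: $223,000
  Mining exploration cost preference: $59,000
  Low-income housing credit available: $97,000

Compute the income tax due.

$109,700

Standard income tax:
  $539,000 × 12% = $64,680
  $281,000 × 25% = $70,250
  → $134,930
  Less low-income housing credit $97,000 → $37,930

Parallel minimum levy:
  Adjusted income: $820,000 + $98,000 + $223,000 + $59,000 = $1,200,000
  Exemption: $118,000 − 20% × ($1,200,000 − $1,125,000) = $118,000 − $15,000 = $103,000
  Base: $1,200,000 − $103,000 = $1,097,000
  $1,097,000 × 10% = $109,700

$109,700 > $37,930, so the parallel minimum levy is the binding amount.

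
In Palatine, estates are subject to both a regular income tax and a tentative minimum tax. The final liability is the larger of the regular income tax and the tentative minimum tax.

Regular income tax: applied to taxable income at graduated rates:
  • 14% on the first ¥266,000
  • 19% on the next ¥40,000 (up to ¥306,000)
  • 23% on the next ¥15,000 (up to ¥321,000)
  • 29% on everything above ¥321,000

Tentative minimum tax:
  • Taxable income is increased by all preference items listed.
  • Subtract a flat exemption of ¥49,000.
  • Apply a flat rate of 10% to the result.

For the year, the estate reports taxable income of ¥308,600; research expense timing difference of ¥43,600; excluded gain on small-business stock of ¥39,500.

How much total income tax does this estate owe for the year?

Tentative minimum tax:
  Adjusted income: ¥308,600 + ¥43,600 + ¥39,500 = ¥391,700
  Less exemption ¥49,000 → base ¥342,700
  ¥342,700 × 10% = ¥34,270

Regular income tax:
  ¥266,000 × 14% = ¥37,240
  ¥40,000 × 19% = ¥7,600
  ¥2,600 × 23% = ¥598
  → ¥45,438

¥45,438 > ¥34,270, so the regular income tax governs.

¥45,438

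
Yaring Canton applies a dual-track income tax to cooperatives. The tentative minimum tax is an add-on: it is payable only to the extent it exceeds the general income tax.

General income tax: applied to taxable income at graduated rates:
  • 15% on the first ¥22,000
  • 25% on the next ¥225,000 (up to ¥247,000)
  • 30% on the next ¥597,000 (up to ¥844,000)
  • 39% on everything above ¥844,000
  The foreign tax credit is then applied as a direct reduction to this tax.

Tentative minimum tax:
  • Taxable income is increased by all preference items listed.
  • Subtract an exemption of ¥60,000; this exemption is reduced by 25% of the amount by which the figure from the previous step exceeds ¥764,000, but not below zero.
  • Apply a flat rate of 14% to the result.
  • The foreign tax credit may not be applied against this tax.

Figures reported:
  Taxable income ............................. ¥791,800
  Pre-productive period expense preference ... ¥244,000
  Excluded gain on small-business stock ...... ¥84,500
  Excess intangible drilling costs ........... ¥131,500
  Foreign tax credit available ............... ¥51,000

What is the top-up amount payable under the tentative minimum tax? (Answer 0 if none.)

General income tax:
  ¥22,000 × 15% = ¥3,300
  ¥225,000 × 25% = ¥56,250
  ¥544,800 × 30% = ¥163,440
  → ¥222,990
  Less foreign tax credit ¥51,000 → ¥171,990

Tentative minimum tax:
  Adjusted income: ¥791,800 + ¥244,000 + ¥84,500 + ¥131,500 = ¥1,251,800
  Exemption: 25% × (¥1,251,800 − ¥764,000) = ¥121,950 ≥ ¥60,000, so the exemption is fully phased out
  Base: ¥1,251,800 − ¥0 = ¥1,251,800
  ¥1,251,800 × 14% = ¥175,252

Excess of tentative minimum tax over general income tax: ¥175,252 − ¥171,990 = ¥3,262.

¥3,262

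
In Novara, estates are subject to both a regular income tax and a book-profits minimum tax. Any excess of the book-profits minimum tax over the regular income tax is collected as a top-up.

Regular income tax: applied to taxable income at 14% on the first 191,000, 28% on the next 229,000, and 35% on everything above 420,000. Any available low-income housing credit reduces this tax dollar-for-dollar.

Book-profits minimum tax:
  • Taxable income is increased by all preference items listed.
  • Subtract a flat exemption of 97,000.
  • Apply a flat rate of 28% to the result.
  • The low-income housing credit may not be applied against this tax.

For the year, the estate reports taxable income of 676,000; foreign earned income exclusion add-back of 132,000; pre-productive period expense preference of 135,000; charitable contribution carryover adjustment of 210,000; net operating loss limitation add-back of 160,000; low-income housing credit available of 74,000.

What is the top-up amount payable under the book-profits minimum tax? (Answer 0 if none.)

234,020

Book-profits minimum tax:
  Adjusted income: 676,000 + 132,000 + 135,000 + 210,000 + 160,000 = 1,313,000
  Less exemption 97,000 → base 1,216,000
  1,216,000 × 28% = 340,480

Regular income tax:
  191,000 × 14% = 26,740
  229,000 × 28% = 64,120
  256,000 × 35% = 89,600
  → 180,460
  Less low-income housing credit 74,000 → 106,460

Excess of book-profits minimum tax over regular income tax: 340,480 − 106,460 = 234,020.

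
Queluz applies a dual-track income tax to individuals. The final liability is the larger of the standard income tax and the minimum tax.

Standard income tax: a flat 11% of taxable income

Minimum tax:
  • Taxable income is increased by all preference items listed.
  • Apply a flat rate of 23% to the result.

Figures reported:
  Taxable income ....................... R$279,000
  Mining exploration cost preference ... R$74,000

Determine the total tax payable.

R$81,190

Minimum tax:
  Adjusted income: R$279,000 + R$74,000 = R$353,000
  R$353,000 × 23% = R$81,190

Standard income tax:
  R$279,000 × 11% = R$30,690

R$81,190 > R$30,690, so the minimum tax is the binding amount.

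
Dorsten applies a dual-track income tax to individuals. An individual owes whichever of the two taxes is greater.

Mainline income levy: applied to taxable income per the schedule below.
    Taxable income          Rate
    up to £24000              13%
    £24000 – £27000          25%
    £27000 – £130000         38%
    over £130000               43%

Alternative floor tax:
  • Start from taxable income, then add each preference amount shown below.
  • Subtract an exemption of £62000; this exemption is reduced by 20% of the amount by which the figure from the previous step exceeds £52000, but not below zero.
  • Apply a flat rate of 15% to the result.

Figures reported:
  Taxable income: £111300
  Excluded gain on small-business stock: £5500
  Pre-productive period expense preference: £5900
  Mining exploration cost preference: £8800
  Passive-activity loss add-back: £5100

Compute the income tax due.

Mainline income levy:
  £24000 × 13% = £3120
  £3000 × 25% = £750
  £84300 × 38% = £32034
  → £35904

Alternative floor tax:
  Adjusted income: £111300 + £5500 + £5900 + £8800 + £5100 = £136600
  Exemption: £62000 − 20% × (£136600 − £52000) = £62000 − £16920 = £45080
  Base: £136600 − £45080 = £91520
  £91520 × 15% = £13728

£35904 > £13728, so the mainline income levy governs.

£35904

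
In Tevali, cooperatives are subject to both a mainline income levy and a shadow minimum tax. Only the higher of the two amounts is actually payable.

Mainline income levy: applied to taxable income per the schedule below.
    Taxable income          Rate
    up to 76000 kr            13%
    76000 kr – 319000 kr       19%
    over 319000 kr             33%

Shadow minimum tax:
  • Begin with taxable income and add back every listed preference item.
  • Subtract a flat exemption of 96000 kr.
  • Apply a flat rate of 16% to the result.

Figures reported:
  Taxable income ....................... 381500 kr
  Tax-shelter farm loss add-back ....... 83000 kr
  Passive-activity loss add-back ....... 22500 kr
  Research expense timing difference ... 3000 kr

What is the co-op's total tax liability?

76675 kr

Mainline income levy:
  76000 kr × 13% = 9880 kr
  243000 kr × 19% = 46170 kr
  62500 kr × 33% = 20625 kr
  → 76675 kr

Shadow minimum tax:
  Adjusted income: 381500 kr + 83000 kr + 22500 kr + 3000 kr = 490000 kr
  Less exemption 96000 kr → base 394000 kr
  394000 kr × 16% = 63040 kr

76675 kr > 63040 kr, so the mainline income levy governs.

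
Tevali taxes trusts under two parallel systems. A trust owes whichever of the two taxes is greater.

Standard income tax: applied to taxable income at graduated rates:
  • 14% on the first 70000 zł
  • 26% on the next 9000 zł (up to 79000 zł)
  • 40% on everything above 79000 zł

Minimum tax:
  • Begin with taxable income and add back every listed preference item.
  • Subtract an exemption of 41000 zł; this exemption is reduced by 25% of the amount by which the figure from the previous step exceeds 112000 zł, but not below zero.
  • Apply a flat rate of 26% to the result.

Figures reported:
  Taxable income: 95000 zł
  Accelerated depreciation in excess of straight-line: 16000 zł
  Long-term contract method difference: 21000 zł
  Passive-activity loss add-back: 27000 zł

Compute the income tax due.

33735 zł

Standard income tax:
  70000 zł × 14% = 9800 zł
  9000 zł × 26% = 2340 zł
  16000 zł × 40% = 6400 zł
  → 18540 zł

Minimum tax:
  Adjusted income: 95000 zł + 16000 zł + 21000 zł + 27000 zł = 159000 zł
  Exemption: 41000 zł − 25% × (159000 zł − 112000 zł) = 41000 zł − 11750 zł = 29250 zł
  Base: 159000 zł − 29250 zł = 129750 zł
  129750 zł × 26% = 33735 zł

33735 zł > 18540 zł, so the minimum tax is the binding amount.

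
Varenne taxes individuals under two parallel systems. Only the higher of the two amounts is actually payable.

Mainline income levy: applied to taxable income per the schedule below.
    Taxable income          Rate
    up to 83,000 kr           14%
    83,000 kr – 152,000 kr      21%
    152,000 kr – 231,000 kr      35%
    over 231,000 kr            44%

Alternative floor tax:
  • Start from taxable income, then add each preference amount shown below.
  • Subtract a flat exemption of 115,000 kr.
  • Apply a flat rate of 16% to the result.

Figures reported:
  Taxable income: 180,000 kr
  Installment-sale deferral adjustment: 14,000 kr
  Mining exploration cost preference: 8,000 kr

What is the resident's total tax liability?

Alternative floor tax:
  Adjusted income: 180,000 kr + 14,000 kr + 8,000 kr = 202,000 kr
  Less exemption 115,000 kr → base 87,000 kr
  87,000 kr × 16% = 13,920 kr

Mainline income levy:
  83,000 kr × 14% = 11,620 kr
  69,000 kr × 21% = 14,490 kr
  28,000 kr × 35% = 9,800 kr
  → 35,910 kr

35,910 kr > 13,920 kr, so the mainline income levy governs.

35,910 kr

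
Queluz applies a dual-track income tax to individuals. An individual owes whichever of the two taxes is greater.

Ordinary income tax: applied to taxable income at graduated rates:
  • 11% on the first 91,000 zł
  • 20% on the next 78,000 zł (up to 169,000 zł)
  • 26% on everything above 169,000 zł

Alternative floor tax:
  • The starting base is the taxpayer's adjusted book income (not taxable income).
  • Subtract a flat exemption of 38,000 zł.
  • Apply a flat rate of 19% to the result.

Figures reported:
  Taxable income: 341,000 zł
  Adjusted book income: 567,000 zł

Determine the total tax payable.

Alternative floor tax:
  Base (adjusted book income): 567,000 zł
  Less exemption 38,000 zł → base 529,000 zł
  529,000 zł × 19% = 100,510 zł

Ordinary income tax:
  91,000 zł × 11% = 10,010 zł
  78,000 zł × 20% = 15,600 zł
  172,000 zł × 26% = 44,720 zł
  → 70,330 zł

100,510 zł > 70,330 zł, so the alternative floor tax is the binding amount.

100,510 zł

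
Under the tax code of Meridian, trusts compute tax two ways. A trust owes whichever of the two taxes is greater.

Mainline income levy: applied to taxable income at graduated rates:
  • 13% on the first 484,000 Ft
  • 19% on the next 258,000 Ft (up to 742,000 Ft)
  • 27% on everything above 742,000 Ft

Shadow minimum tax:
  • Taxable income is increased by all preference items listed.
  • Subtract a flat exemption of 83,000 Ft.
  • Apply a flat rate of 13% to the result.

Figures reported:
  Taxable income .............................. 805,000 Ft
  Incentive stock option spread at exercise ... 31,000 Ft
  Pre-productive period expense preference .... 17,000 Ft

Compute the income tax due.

Mainline income levy:
  484,000 Ft × 13% = 62,920 Ft
  258,000 Ft × 19% = 49,020 Ft
  63,000 Ft × 27% = 17,010 Ft
  → 128,950 Ft

Shadow minimum tax:
  Adjusted income: 805,000 Ft + 31,000 Ft + 17,000 Ft = 853,000 Ft
  Less exemption 83,000 Ft → base 770,000 Ft
  770,000 Ft × 13% = 100,100 Ft

128,950 Ft > 100,100 Ft, so the mainline income levy governs.

128,950 Ft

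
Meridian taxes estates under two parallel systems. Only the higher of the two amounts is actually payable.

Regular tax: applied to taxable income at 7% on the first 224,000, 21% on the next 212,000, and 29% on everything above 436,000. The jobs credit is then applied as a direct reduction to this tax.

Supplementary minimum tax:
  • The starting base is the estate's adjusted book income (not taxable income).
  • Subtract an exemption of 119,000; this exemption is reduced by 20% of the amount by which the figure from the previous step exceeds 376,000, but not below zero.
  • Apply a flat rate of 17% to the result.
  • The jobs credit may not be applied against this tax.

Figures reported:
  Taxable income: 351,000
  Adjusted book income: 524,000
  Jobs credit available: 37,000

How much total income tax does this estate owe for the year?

73,882

Supplementary minimum tax:
  Base (adjusted book income): 524,000
  Exemption: 119,000 − 20% × (524,000 − 376,000) = 119,000 − 29,600 = 89,400
  Base: 524,000 − 89,400 = 434,600
  434,600 × 17% = 73,882

Regular tax:
  224,000 × 7% = 15,680
  127,000 × 21% = 26,670
  → 42,350
  Less jobs credit 37,000 → 5,350

73,882 > 5,350, so the supplementary minimum tax is the binding amount.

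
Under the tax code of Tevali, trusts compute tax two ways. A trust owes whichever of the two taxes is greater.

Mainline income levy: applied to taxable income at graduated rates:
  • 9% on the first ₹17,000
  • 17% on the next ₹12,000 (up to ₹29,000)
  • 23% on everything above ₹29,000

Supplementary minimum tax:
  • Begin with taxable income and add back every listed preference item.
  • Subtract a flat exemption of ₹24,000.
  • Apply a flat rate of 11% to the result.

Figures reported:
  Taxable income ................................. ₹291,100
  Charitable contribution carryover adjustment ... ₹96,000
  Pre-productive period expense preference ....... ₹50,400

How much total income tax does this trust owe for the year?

Mainline income levy:
  ₹17,000 × 9% = ₹1,530
  ₹12,000 × 17% = ₹2,040
  ₹262,100 × 23% = ₹60,283
  → ₹63,853

Supplementary minimum tax:
  Adjusted income: ₹291,100 + ₹96,000 + ₹50,400 = ₹437,500
  Less exemption ₹24,000 → base ₹413,500
  ₹413,500 × 11% = ₹45,485

₹63,853 > ₹45,485, so the mainline income levy governs.

₹63,853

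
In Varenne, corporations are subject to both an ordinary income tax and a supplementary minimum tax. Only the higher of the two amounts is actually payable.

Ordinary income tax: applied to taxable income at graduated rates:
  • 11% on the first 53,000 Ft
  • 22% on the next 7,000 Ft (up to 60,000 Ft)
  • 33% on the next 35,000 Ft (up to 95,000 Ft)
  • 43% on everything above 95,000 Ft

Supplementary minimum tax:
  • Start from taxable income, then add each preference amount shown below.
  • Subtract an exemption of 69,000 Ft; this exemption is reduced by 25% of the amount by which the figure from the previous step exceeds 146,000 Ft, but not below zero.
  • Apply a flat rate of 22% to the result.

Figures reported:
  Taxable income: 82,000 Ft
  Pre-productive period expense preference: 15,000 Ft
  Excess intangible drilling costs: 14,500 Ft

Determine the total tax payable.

14,630 Ft

Ordinary income tax:
  53,000 Ft × 11% = 5,830 Ft
  7,000 Ft × 22% = 1,540 Ft
  22,000 Ft × 33% = 7,260 Ft
  → 14,630 Ft

Supplementary minimum tax:
  Adjusted income: 82,000 Ft + 15,000 Ft + 14,500 Ft = 111,500 Ft
  Exemption: 111,500 Ft ≤ 146,000 Ft, so full 69,000 Ft applies
  Base: 111,500 Ft − 69,000 Ft = 42,500 Ft
  42,500 Ft × 22% = 9,350 Ft

14,630 Ft > 9,350 Ft, so the ordinary income tax governs.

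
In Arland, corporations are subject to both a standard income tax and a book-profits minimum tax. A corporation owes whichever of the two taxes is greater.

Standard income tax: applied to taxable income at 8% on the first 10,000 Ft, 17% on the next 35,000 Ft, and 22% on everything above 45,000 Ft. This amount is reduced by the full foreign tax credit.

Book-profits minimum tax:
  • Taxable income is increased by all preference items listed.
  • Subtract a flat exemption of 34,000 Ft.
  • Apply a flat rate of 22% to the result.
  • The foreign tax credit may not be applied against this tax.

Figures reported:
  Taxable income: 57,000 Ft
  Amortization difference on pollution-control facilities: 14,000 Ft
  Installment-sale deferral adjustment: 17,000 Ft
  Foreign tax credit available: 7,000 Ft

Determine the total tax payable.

Book-profits minimum tax:
  Adjusted income: 57,000 Ft + 14,000 Ft + 17,000 Ft = 88,000 Ft
  Less exemption 34,000 Ft → base 54,000 Ft
  54,000 Ft × 22% = 11,880 Ft

Standard income tax:
  10,000 Ft × 8% = 800 Ft
  35,000 Ft × 17% = 5,950 Ft
  12,000 Ft × 22% = 2,640 Ft
  → 9,390 Ft
  Less foreign tax credit 7,000 Ft → 2,390 Ft

11,880 Ft > 2,390 Ft, so the book-profits minimum tax is the binding amount.

11,880 Ft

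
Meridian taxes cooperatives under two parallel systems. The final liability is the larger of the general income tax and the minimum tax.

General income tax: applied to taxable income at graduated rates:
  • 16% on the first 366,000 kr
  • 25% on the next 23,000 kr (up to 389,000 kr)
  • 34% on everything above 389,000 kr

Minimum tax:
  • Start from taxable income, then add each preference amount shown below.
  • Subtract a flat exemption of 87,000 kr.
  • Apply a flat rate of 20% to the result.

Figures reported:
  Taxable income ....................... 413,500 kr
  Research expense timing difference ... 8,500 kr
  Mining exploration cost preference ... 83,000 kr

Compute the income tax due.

General income tax:
  366,000 kr × 16% = 58,560 kr
  23,000 kr × 25% = 5,750 kr
  24,500 kr × 34% = 8,330 kr
  → 72,640 kr

Minimum tax:
  Adjusted income: 413,500 kr + 8,500 kr + 83,000 kr = 505,000 kr
  Less exemption 87,000 kr → base 418,000 kr
  418,000 kr × 20% = 83,600 kr

83,600 kr > 72,640 kr, so the minimum tax is the binding amount.

83,600 kr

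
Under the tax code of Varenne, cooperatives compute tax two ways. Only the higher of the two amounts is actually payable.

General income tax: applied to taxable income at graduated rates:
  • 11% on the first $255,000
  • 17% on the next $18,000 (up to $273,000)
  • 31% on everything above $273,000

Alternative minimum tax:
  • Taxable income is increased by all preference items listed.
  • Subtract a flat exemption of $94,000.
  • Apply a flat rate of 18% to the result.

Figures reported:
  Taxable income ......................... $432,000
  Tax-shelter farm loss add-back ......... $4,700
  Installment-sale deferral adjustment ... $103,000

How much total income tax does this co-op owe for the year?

General income tax:
  $255,000 × 11% = $28,050
  $18,000 × 17% = $3,060
  $159,000 × 31% = $49,290
  → $80,400

Alternative minimum tax:
  Adjusted income: $432,000 + $4,700 + $103,000 = $539,700
  Less exemption $94,000 → base $445,700
  $445,700 × 18% = $80,226

$80,400 > $80,226, so the general income tax governs.

$80,400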